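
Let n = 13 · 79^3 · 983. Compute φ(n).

φ(6300545381) = 6300545381 · (1 − 1/13) · (1 − 1/79) · (1 − 1/983)
       = 6300545381 · 919152/1009541 = 5736427632.

5736427632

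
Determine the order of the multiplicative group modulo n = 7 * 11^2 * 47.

φ(7) = 7 − 1 = 6.
φ(11^2) = 11^2 − 11^1 = 121 − 11 = 110.
φ(47) = 47 − 1 = 46.
Multiply: 6 · 110 · 46 = 30360.

30360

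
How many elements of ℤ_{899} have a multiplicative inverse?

899 = 29 * 31.
φ(29) = 29 − 1 = 28.
φ(31) = 31 − 1 = 30.
φ(899) = 28 × 30 = 840.

840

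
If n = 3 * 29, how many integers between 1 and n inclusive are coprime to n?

56

φ(87) = 87 · (1 − 1/3) · (1 − 1/29)
       = 87 · 56/87 = 56.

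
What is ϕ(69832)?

28224

Prime factorization: 69832 = 2^3 · 7 · 29 · 43.
φ(2^3) = 2^2·(2−1) = 4·1 = 4.
φ(7) = 7 − 1 = 6.
φ(29) = 29 − 1 = 28.
φ(43) = 43 − 1 = 42.
Since φ is multiplicative, φ(69832) = 4 · 6 · 28 · 42 = 28224.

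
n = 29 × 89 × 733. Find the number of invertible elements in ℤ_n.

1803648

φ(29) = 29 − 1 = 28.
φ(89) = 89 − 1 = 88.
φ(733) = 733 − 1 = 732.
Multiply: 28 · 88 · 732 = 1803648.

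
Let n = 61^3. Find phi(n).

223260

φ(61^3) = 61^2·(61−1) = 3721·60 = 223260.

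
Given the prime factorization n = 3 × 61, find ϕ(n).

φ(3) = 3 − 1 = 2.
φ(61) = 61 − 1 = 60.
φ(183) = 2 × 60 = 120.

120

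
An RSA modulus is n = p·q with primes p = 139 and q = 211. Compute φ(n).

For distinct primes, φ(pq) = (p−1)(q−1) = 138 × 210 = 28980.

28980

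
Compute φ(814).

814 = 2 · 11 · 37.
φ(2) = 2 − 1 = 1.
φ(11) = 11 − 1 = 10.
φ(37) = 37 − 1 = 36.
Since φ is multiplicative, φ(814) = 1 · 10 · 36 = 360.

360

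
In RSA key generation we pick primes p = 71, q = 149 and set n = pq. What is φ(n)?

φ(n) = (p − 1)(q − 1) = (71−1)(149−1) = 70·148 = 10360.

10360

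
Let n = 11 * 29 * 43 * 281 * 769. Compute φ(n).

φ(2964092813) = 2964092813 · (1 − 1/11) · (1 − 1/29) · (1 − 1/43) · (1 − 1/281) · (1 − 1/769)
       = 2964092813 · 2528870400/2964092813 = 2528870400.

2528870400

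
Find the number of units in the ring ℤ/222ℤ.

First factor: 222 = 2 · 3 · 37.
φ(222) = 222 · (1 − 1/2) · (1 − 1/3) · (1 − 1/37)
       = 222 · 72/222 = 72.

72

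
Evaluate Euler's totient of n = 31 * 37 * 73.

77760

φ(83731) = 83731 · (1 − 1/31) · (1 − 1/37) · (1 − 1/73)
       = 83731 · 77760/83731 = 77760.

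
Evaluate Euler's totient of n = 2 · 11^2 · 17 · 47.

80960

φ(193358) = 193358 · (1 − 1/2) · (1 − 1/11) · (1 − 1/17) · (1 − 1/47)
       = 193358 · 7360/17578 = 80960.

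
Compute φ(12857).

Prime factorization: 12857 = 13 × 23 × 43.
φ(12857) = 12857 · (1 − 1/13) · (1 − 1/23) · (1 − 1/43)
       = 12857 · 11088/12857 = 11088.

11088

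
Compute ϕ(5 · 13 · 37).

1728

φ(5) = 5 − 1 = 4.
φ(13) = 13 − 1 = 12.
φ(37) = 37 − 1 = 36.
φ(2405) = 4 × 12 × 36 = 1728.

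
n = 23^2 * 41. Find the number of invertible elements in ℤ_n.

20240

φ(23^2) = 23^1·(23−1) = 23·22 = 506.
φ(41) = 41 − 1 = 40.
Multiply: 506 · 40 = 20240.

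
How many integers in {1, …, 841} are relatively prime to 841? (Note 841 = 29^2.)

812

φ(29^2) = 29^2 − 29^1 = 841 − 29 = 812.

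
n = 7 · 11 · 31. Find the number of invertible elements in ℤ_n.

1800

φ(7) = 7 − 1 = 6.
φ(11) = 11 − 1 = 10.
φ(31) = 31 − 1 = 30.
Multiply: 6 · 10 · 30 = 1800.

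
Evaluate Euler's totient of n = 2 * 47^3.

φ(2) = 2 − 1 = 1.
φ(47^3) = 47^2·(47−1) = 2209·46 = 101614.
Since φ is multiplicative, φ(207646) = 1 · 101614 = 101614.

101614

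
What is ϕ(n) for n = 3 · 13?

24

φ(39) = 39 · (1 − 1/3) · (1 − 1/13)
       = 39 · 24/39 = 24.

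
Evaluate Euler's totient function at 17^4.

φ(17^4) = 17^3·(17−1) = 4913·16 = 78608.

78608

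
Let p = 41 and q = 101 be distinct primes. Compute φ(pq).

4000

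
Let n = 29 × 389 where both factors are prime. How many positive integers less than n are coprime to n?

φ(n) = (p − 1)(q − 1) = (29−1)(389−1) = 28·388 = 10864.

10864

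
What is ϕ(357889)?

282240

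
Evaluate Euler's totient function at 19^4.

123462

φ(19^4) = 19^4 − 19^3 = 130321 − 6859 = 123462.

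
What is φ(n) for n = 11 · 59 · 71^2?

2882600

φ(3271609) = 3271609 · (1 − 1/11) · (1 − 1/59) · (1 − 1/71)
       = 3271609 · 40600/46079 = 2882600.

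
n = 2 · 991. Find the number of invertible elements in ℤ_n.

990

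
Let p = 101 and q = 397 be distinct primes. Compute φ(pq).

39600

φ(n) = (p − 1)(q − 1) = (101−1)(397−1) = 100·396 = 39600.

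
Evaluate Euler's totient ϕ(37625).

25200

37625 = 5^3 × 7 × 43.
φ(5^3) = 5^3 − 5^2 = 125 − 25 = 100.
φ(7) = 7 − 1 = 6.
φ(43) = 43 − 1 = 42.
Multiply: 100 · 6 · 42 = 25200.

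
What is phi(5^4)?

500

φ(5^4) = 5^4 − 5^3 = 625 − 125 = 500.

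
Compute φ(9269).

Prime factorization: 9269 = 13 · 23 · 31.
φ(13) = 13 − 1 = 12.
φ(23) = 23 − 1 = 22.
φ(31) = 31 − 1 = 30.
Since φ is multiplicative, φ(9269) = 12 · 22 · 30 = 7920.

7920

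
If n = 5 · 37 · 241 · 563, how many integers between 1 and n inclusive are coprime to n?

19422720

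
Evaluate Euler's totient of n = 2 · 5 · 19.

φ(190) = 190 · (1 − 1/2) · (1 − 1/5) · (1 − 1/19)
       = 190 · 72/190 = 72.

72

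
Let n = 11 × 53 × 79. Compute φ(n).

40560

φ(11) = 11 − 1 = 10.
φ(53) = 53 − 1 = 52.
φ(79) = 79 − 1 = 78.
Multiply: 10 · 52 · 78 = 40560.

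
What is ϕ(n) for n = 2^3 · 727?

φ(2^3) = 2^3 − 2^2 = 8 − 4 = 4.
φ(727) = 727 − 1 = 726.
Multiply: 4 · 726 = 2904.

2904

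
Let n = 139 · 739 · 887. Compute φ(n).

90233784

φ(91113527) = 91113527 · (1 − 1/139) · (1 − 1/739) · (1 − 1/887)
       = 91113527 · 90233784/91113527 = 90233784.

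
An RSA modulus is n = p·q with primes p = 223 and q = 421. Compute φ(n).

93240

For distinct primes, φ(pq) = (p−1)(q−1) = 222 × 420 = 93240.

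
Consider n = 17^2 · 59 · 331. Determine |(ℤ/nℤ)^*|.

φ(5643881) = 5643881 · (1 − 1/17) · (1 − 1/59) · (1 − 1/331)
       = 5643881 · 306240/331993 = 5206080.

5206080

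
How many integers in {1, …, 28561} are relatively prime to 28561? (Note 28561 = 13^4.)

26364

φ(13^4) = 13^3·(13−1) = 2197·12 = 26364.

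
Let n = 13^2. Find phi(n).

156

φ(169) = 169 · (1 − 1/13)
       = 169 · 12/13 = 156.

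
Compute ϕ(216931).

Factor 216931: 216931 = 11 · 13 · 37 · 41.
φ(216931) = 216931 · (1 − 1/11) · (1 − 1/13) · (1 − 1/37) · (1 − 1/41)
       = 216931 · 172800/216931 = 172800.

172800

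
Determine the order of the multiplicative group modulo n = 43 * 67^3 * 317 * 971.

3814184072160

φ(43) = 43 − 1 = 42.
φ(67^3) = 67^3 − 67^2 = 300763 − 4489 = 296274.
φ(317) = 317 − 1 = 316.
φ(971) = 971 − 1 = 970.
φ(3980809139863) = 42 × 296274 × 316 × 970 = 3814184072160.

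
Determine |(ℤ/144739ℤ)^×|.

Factor 144739: 144739 = 7 * 23 * 29 * 31.
φ(144739) = 144739 · (1 − 1/7) · (1 − 1/23) · (1 − 1/29) · (1 − 1/31)
       = 144739 · 110880/144739 = 110880.

110880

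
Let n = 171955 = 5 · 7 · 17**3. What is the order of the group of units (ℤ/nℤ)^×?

110976

φ(5) = 5 − 1 = 4.
φ(7) = 7 − 1 = 6.
φ(17^3) = 17^2·(17−1) = 289·16 = 4624.
φ(171955) = 4 × 6 × 4624 = 110976.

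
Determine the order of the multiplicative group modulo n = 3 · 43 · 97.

8064

φ(12513) = 12513 · (1 − 1/3) · (1 − 1/43) · (1 − 1/97)
       = 12513 · 8064/12513 = 8064.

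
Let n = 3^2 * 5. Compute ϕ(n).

φ(3^2) = 3^2 − 3^1 = 9 − 3 = 6.
φ(5) = 5 − 1 = 4.
Since φ is multiplicative, φ(45) = 6 · 4 = 24.

24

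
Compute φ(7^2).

φ(49) = 49 · (1 − 1/7)
       = 49 · 6/7 = 42.

42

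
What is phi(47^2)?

2162

φ(47^2) = 47^2 − 47^1 = 2209 − 47 = 2162.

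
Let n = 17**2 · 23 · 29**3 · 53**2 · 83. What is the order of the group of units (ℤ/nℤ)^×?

φ(37796318850401) = 37796318850401 · (1 − 1/17) · (1 − 1/23) · (1 − 1/29) · (1 − 1/53) · (1 − 1/83)
       = 37796318850401 · 42025984/49880261 = 31844811142144.

31844811142144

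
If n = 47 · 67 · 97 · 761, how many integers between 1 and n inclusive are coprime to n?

221506560

φ(47) = 47 − 1 = 46.
φ(67) = 67 − 1 = 66.
φ(97) = 97 − 1 = 96.
φ(761) = 761 − 1 = 760.
Since φ is multiplicative, φ(232449733) = 46 · 66 · 96 · 760 = 221506560.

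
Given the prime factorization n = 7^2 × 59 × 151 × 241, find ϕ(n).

φ(105206381) = 105206381 · (1 − 1/7) · (1 − 1/59) · (1 − 1/151) · (1 − 1/241)
       = 105206381 · 12528000/15029483 = 87696000.

87696000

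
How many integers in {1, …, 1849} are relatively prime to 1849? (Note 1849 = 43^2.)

φ(43^2) = 43^1·(43−1) = 43·42 = 1806.

1806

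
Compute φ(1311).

792

First factor: 1311 = 3 * 19 * 23.
φ(1311) = 1311 · (1 − 1/3) · (1 − 1/19) · (1 − 1/23)
       = 1311 · 792/1311 = 792.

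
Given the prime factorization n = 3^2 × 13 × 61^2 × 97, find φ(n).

25297920

φ(42229629) = 42229629 · (1 − 1/3) · (1 − 1/13) · (1 − 1/61) · (1 − 1/97)
       = 42229629 · 138240/230763 = 25297920.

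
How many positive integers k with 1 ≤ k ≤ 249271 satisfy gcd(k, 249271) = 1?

Factor 249271: 249271 = 11 · 17 · 31 · 43.
φ(249271) = 249271 · (1 − 1/11) · (1 − 1/17) · (1 − 1/31) · (1 − 1/43)
       = 249271 · 201600/249271 = 201600.

201600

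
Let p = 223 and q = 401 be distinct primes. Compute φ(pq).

φ(89423) = 89423 · (1 − 1/223) · (1 − 1/401)
       = 89423 · 88800/89423 = 88800.

88800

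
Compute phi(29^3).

23548

φ(29^3) = 29^2·(29−1) = 841·28 = 23548.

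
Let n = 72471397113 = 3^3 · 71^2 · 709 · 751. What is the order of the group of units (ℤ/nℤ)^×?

47503260000

φ(72471397113) = 72471397113 · (1 − 1/3) · (1 − 1/71) · (1 − 1/709) · (1 − 1/751)
       = 72471397113 · 74340000/113413767 = 47503260000.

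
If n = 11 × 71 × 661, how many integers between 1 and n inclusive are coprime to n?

φ(516241) = 516241 · (1 − 1/11) · (1 − 1/71) · (1 − 1/661)
       = 516241 · 462000/516241 = 462000.

462000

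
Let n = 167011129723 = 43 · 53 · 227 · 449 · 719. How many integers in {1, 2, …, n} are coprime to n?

158768203776

φ(43) = 43 − 1 = 42.
φ(53) = 53 − 1 = 52.
φ(227) = 227 − 1 = 226.
φ(449) = 449 − 1 = 448.
φ(719) = 719 − 1 = 718.
φ(167011129723) = 42 × 52 × 226 × 448 × 718 = 158768203776.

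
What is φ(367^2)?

134322

φ(134689) = 134689 · (1 − 1/367)
       = 134689 · 366/367 = 134322.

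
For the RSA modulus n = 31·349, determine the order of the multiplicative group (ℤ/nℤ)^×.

10440

For distinct primes, φ(pq) = (p−1)(q−1) = 30 × 348 = 10440.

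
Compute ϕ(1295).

1295 = 5 × 7 × 37.
φ(1295) = 1295 · (1 − 1/5) · (1 − 1/7) · (1 − 1/37)
       = 1295 · 864/1295 = 864.

864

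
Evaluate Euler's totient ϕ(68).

Factor 68: 68 = 2^2 × 17.
φ(2^2) = 2^1·(2−1) = 2·1 = 2.
φ(17) = 17 − 1 = 16.
Multiply: 2 · 16 = 32.

32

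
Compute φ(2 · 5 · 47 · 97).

17664

φ(2) = 2 − 1 = 1.
φ(5) = 5 − 1 = 4.
φ(47) = 47 − 1 = 46.
φ(97) = 97 − 1 = 96.
φ(45590) = 1 × 4 × 46 × 96 = 17664.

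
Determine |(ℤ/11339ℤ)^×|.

9856

First factor: 11339 = 17 * 23 * 29.
φ(17) = 17 − 1 = 16.
φ(23) = 23 − 1 = 22.
φ(29) = 29 − 1 = 28.
Since φ is multiplicative, φ(11339) = 16 · 22 · 28 = 9856.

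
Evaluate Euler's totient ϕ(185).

144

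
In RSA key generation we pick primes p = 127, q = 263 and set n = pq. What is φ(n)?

φ(pq) = (p−1)(q−1) = 126 · 262 = 33012.

33012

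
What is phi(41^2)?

φ(41^2) = 41^2 − 41^1 = 1681 − 41 = 1640.

1640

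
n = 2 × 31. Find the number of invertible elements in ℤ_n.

φ(2) = 2 − 1 = 1.
φ(31) = 31 − 1 = 30.
φ(62) = 1 × 30 = 30.

30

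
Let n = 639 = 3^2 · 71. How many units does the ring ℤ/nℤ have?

420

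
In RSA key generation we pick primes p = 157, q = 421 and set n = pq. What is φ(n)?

φ(66097) = 66097 · (1 − 1/157) · (1 − 1/421)
       = 66097 · 65520/66097 = 65520.

65520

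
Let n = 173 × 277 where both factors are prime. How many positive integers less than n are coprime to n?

φ(47921) = 47921 · (1 − 1/173) · (1 − 1/277)
       = 47921 · 47472/47921 = 47472.

47472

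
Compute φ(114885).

57024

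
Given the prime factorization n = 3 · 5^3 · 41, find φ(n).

8000

φ(15375) = 15375 · (1 − 1/3) · (1 − 1/5) · (1 − 1/41)
       = 15375 · 320/615 = 8000.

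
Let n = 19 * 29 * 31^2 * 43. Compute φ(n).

19686240

φ(19) = 19 − 1 = 18.
φ(29) = 29 − 1 = 28.
φ(31^2) = 31^1·(31−1) = 31·30 = 930.
φ(43) = 43 − 1 = 42.
Since φ is multiplicative, φ(22768973) = 18 · 28 · 930 · 42 = 19686240.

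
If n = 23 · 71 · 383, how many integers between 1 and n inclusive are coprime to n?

588280

φ(23) = 23 − 1 = 22.
φ(71) = 71 − 1 = 70.
φ(383) = 383 − 1 = 382.
Multiply: 22 · 70 · 382 = 588280.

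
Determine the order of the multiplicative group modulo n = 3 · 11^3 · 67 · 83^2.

φ(3) = 3 − 1 = 2.
φ(11^3) = 11^3 − 11^2 = 1331 − 121 = 1210.
φ(67) = 67 − 1 = 66.
φ(83^2) = 83^2 − 83^1 = 6889 − 83 = 6806.
φ(1843021059) = 2 × 1210 × 66 × 6806 = 1087054320.

1087054320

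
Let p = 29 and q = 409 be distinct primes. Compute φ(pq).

11424

φ(29) = 29 − 1 = 28.
φ(409) = 409 − 1 = 408.
φ(11861) = 28 × 408 = 11424.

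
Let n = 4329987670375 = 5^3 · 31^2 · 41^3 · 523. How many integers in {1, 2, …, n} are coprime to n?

3264233040000

φ(4329987670375) = 4329987670375 · (1 − 1/5) · (1 − 1/31) · (1 − 1/41) · (1 − 1/523)
       = 4329987670375 · 2505600/3323665 = 3264233040000.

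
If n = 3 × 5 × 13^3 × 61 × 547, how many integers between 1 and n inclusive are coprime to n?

531498240

φ(3) = 3 − 1 = 2.
φ(5) = 5 − 1 = 4.
φ(13^3) = 13^2·(13−1) = 169·12 = 2028.
φ(61) = 61 − 1 = 60.
φ(547) = 547 − 1 = 546.
φ(1099609485) = 2 × 4 × 2028 × 60 × 546 = 531498240.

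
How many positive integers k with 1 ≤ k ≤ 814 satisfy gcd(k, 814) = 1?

360

First factor: 814 = 2 · 11 · 37.
φ(814) = 814 · (1 − 1/2) · (1 − 1/11) · (1 − 1/37)
       = 814 · 360/814 = 360.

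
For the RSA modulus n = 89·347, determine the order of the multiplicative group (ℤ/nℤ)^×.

φ(pq) = (p−1)(q−1) = 88 · 346 = 30448.

30448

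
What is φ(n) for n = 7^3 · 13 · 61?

φ(7^3) = 7^3 − 7^2 = 343 − 49 = 294.
φ(13) = 13 − 1 = 12.
φ(61) = 61 − 1 = 60.
φ(271999) = 294 × 12 × 60 = 211680.

211680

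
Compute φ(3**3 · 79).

1404

φ(2133) = 2133 · (1 − 1/3) · (1 − 1/79)
       = 2133 · 156/237 = 1404.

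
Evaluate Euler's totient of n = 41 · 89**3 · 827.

23030465920

φ(41) = 41 − 1 = 40.
φ(89^3) = 89^3 − 89^2 = 704969 − 7921 = 697048.
φ(827) = 827 − 1 = 826.
φ(23903383883) = 40 × 697048 × 826 = 23030465920.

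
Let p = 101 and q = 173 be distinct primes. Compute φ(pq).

17200

For distinct primes, φ(pq) = (p−1)(q−1) = 100 × 172 = 17200.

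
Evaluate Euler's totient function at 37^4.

1823508

φ(37^4) = 37^4 − 37^3 = 1874161 − 50653 = 1823508.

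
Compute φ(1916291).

1537536

First factor: 1916291 = 13^2 · 17 · 23 · 29.
φ(13^2) = 13^2 − 13^1 = 169 − 13 = 156.
φ(17) = 17 − 1 = 16.
φ(23) = 23 − 1 = 22.
φ(29) = 29 − 1 = 28.
φ(1916291) = 156 × 16 × 22 × 28 = 1537536.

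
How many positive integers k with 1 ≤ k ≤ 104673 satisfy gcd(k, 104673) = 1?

63360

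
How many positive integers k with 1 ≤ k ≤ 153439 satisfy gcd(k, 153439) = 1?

120960

Factor 153439: 153439 = 11 × 13 × 29 × 37.
φ(153439) = 153439 · (1 − 1/11) · (1 − 1/13) · (1 − 1/29) · (1 − 1/37)
       = 153439 · 120960/153439 = 120960.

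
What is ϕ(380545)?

Factor 380545: 380545 = 5 · 11^2 · 17 · 37.
φ(380545) = 380545 · (1 − 1/5) · (1 − 1/11) · (1 − 1/17) · (1 − 1/37)
       = 380545 · 23040/34595 = 253440.

253440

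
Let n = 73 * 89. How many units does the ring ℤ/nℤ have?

φ(73) = 73 − 1 = 72.
φ(89) = 89 − 1 = 88.
φ(6497) = 72 × 88 = 6336.

6336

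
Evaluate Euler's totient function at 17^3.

4624

φ(17^3) = 17^3 − 17^2 = 4913 − 289 = 4624.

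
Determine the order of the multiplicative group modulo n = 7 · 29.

φ(203) = 203 · (1 − 1/7) · (1 − 1/29)
       = 203 · 168/203 = 168.

168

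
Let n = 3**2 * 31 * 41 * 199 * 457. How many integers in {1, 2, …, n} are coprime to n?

φ(3^2) = 3^2 − 3^1 = 9 − 3 = 6.
φ(31) = 31 − 1 = 30.
φ(41) = 41 − 1 = 40.
φ(199) = 199 − 1 = 198.
φ(457) = 457 − 1 = 456.
Multiply: 6 · 30 · 40 · 198 · 456 = 650073600.

650073600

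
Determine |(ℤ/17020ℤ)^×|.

6336

17020 = 2^2 × 5 × 23 × 37.
φ(2^2) = 2^2 − 2^1 = 4 − 2 = 2.
φ(5) = 5 − 1 = 4.
φ(23) = 23 − 1 = 22.
φ(37) = 37 − 1 = 36.
Multiply: 2 · 4 · 22 · 36 = 6336.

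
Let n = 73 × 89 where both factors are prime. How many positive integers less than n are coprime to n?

6336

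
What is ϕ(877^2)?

φ(877^2) = 877^2 − 877^1 = 769129 − 877 = 768252.

768252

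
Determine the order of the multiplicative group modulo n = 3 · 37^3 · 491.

48298320

φ(3) = 3 − 1 = 2.
φ(37^3) = 37^2·(37−1) = 1369·36 = 49284.
φ(491) = 491 − 1 = 490.
φ(74611869) = 2 × 49284 × 490 = 48298320.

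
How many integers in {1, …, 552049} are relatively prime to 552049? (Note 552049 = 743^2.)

φ(743^2) = 743^2 − 743^1 = 552049 − 743 = 551306.

551306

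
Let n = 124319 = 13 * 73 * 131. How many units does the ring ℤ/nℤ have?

φ(124319) = 124319 · (1 − 1/13) · (1 − 1/73) · (1 − 1/131)
       = 124319 · 112320/124319 = 112320.

112320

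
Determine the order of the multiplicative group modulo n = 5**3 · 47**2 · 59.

12539600

φ(16291375) = 16291375 · (1 − 1/5) · (1 − 1/47) · (1 − 1/59)
       = 16291375 · 10672/13865 = 12539600.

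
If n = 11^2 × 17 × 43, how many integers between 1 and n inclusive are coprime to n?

φ(88451) = 88451 · (1 − 1/11) · (1 − 1/17) · (1 − 1/43)
       = 88451 · 6720/8041 = 73920.

73920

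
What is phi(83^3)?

564898

φ(571787) = 571787 · (1 − 1/83)
       = 571787 · 82/83 = 564898.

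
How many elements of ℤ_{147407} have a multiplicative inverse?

First factor: 147407 = 13 × 17 × 23 × 29.
φ(13) = 13 − 1 = 12.
φ(17) = 17 − 1 = 16.
φ(23) = 23 − 1 = 22.
φ(29) = 29 − 1 = 28.
φ(147407) = 12 × 16 × 22 × 28 = 118272.

118272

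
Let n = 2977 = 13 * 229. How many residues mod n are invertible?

φ(13) = 13 − 1 = 12.
φ(229) = 229 − 1 = 228.
φ(2977) = 12 × 228 = 2736.

2736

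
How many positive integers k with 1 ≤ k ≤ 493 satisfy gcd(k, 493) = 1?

First factor: 493 = 17 * 29.
φ(17) = 17 − 1 = 16.
φ(29) = 29 − 1 = 28.
Since φ is multiplicative, φ(493) = 16 · 28 = 448.

448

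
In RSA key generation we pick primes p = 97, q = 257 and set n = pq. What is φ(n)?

For distinct primes, φ(pq) = (p−1)(q−1) = 96 × 256 = 24576.

24576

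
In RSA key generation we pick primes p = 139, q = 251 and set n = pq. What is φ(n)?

34500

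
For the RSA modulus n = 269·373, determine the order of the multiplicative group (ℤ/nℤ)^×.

φ(269) = 269 − 1 = 268.
φ(373) = 373 − 1 = 372.
Multiply: 268 · 372 = 99696.

99696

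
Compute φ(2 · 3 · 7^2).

84

φ(294) = 294 · (1 − 1/2) · (1 − 1/3) · (1 − 1/7)
       = 294 · 12/42 = 84.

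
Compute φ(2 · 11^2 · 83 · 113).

1010240

φ(2269718) = 2269718 · (1 − 1/2) · (1 − 1/11) · (1 − 1/83) · (1 − 1/113)
       = 2269718 · 91840/206338 = 1010240.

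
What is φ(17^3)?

4624

φ(4913) = 4913 · (1 − 1/17)
       = 4913 · 16/17 = 4624.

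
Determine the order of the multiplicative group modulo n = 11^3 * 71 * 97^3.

76506460800

φ(11^3) = 11^2·(11−1) = 121·10 = 1210.
φ(71) = 71 − 1 = 70.
φ(97^3) = 97^2·(97−1) = 9409·96 = 903264.
φ(86248511173) = 1210 × 70 × 903264 = 76506460800.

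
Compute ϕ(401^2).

φ(160801) = 160801 · (1 − 1/401)
       = 160801 · 400/401 = 160400.

160400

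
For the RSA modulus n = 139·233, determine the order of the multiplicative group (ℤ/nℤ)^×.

φ(139) = 139 − 1 = 138.
φ(233) = 233 − 1 = 232.
Multiply: 138 · 232 = 32016.

32016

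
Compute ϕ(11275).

8000

11275 = 5**2 · 11 · 41.
φ(11275) = 11275 · (1 − 1/5) · (1 − 1/11) · (1 − 1/41)
       = 11275 · 1600/2255 = 8000.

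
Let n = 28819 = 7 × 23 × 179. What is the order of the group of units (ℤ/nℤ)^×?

φ(7) = 7 − 1 = 6.
φ(23) = 23 − 1 = 22.
φ(179) = 179 − 1 = 178.
Since φ is multiplicative, φ(28819) = 6 · 22 · 178 = 23496.

23496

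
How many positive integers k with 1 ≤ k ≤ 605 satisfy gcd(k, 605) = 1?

440

First factor: 605 = 5 × 11**2.
φ(605) = 605 · (1 − 1/5) · (1 − 1/11)
       = 605 · 40/55 = 440.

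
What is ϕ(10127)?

8640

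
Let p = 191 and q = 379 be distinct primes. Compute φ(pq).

For distinct primes, φ(pq) = (p−1)(q−1) = 190 × 378 = 71820.

71820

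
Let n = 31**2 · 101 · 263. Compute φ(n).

φ(25527043) = 25527043 · (1 − 1/31) · (1 − 1/101) · (1 − 1/263)
       = 25527043 · 786000/823453 = 24366000.

24366000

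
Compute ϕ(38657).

35280

38657 = 29 * 31 * 43.
φ(38657) = 38657 · (1 − 1/29) · (1 − 1/31) · (1 − 1/43)
       = 38657 · 35280/38657 = 35280.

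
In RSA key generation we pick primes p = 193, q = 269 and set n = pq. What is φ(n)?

51456

φ(n) = (p − 1)(q − 1) = (193−1)(269−1) = 192·268 = 51456.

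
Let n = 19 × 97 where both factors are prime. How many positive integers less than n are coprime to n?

For distinct primes, φ(pq) = (p−1)(q−1) = 18 × 96 = 1728.

1728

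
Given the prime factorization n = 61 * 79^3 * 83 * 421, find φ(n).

1005919387200

φ(61) = 61 − 1 = 60.
φ(79^3) = 79^3 − 79^2 = 493039 − 6241 = 486798.
φ(83) = 83 − 1 = 82.
φ(421) = 421 − 1 = 420.
Multiply: 60 · 486798 · 82 · 420 = 1005919387200.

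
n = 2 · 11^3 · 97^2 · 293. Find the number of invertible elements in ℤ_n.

3290115840

φ(2) = 2 − 1 = 1.
φ(11^3) = 11^3 − 11^2 = 1331 − 121 = 1210.
φ(97^2) = 97^1·(97−1) = 97·96 = 9312.
φ(293) = 293 − 1 = 292.
Multiply: 1 · 1210 · 9312 · 292 = 3290115840.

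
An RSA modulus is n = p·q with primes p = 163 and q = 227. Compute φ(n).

φ(37001) = 37001 · (1 − 1/163) · (1 − 1/227)
       = 37001 · 36612/37001 = 36612.

36612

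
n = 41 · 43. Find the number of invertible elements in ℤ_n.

φ(41) = 41 − 1 = 40.
φ(43) = 43 − 1 = 42.
Since φ is multiplicative, φ(1763) = 40 · 42 = 1680.

1680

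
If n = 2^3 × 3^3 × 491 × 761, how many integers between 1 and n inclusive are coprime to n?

26812800

φ(80708616) = 80708616 · (1 − 1/2) · (1 − 1/3) · (1 − 1/491) · (1 − 1/761)
       = 80708616 · 744800/2241906 = 26812800.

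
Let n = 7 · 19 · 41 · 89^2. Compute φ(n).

33834240

φ(7) = 7 − 1 = 6.
φ(19) = 19 − 1 = 18.
φ(41) = 41 − 1 = 40.
φ(89^2) = 89^2 − 89^1 = 7921 − 89 = 7832.
φ(43193213) = 6 × 18 × 40 × 7832 = 33834240.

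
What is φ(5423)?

5423 = 11 * 17 * 29.
φ(11) = 11 − 1 = 10.
φ(17) = 17 − 1 = 16.
φ(29) = 29 − 1 = 28.
φ(5423) = 10 × 16 × 28 = 4480.

4480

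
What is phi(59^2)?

φ(3481) = 3481 · (1 − 1/59)
       = 3481 · 58/59 = 3422.

3422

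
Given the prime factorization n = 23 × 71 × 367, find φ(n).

φ(23) = 23 − 1 = 22.
φ(71) = 71 − 1 = 70.
φ(367) = 367 − 1 = 366.
φ(599311) = 22 × 70 × 366 = 563640.

563640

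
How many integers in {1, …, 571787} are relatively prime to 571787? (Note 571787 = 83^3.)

564898

φ(571787) = 571787 · (1 − 1/83)
       = 571787 · 82/83 = 564898.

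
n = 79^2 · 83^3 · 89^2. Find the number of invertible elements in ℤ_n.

27262420360032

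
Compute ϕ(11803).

10080

11803 = 11 · 29 · 37.
φ(11) = 11 − 1 = 10.
φ(29) = 29 − 1 = 28.
φ(37) = 37 − 1 = 36.
Since φ is multiplicative, φ(11803) = 10 · 28 · 36 = 10080.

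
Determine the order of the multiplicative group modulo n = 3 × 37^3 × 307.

φ(3) = 3 − 1 = 2.
φ(37^3) = 37^3 − 37^2 = 50653 − 1369 = 49284.
φ(307) = 307 − 1 = 306.
Multiply: 2 · 49284 · 306 = 30161808.

30161808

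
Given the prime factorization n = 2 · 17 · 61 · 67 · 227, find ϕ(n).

14319360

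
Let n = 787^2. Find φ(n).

φ(619369) = 619369 · (1 − 1/787)
       = 619369 · 786/787 = 618582.

618582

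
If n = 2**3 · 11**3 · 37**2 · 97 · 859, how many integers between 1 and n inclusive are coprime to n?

531016611840

φ(2^3) = 2^2·(2−1) = 4·1 = 4.
φ(11^3) = 11^2·(11−1) = 121·10 = 1210.
φ(37^2) = 37^1·(37−1) = 37·36 = 1332.
φ(97) = 97 − 1 = 96.
φ(859) = 859 − 1 = 858.
φ(1214608703176) = 4 × 1210 × 1332 × 96 × 858 = 531016611840.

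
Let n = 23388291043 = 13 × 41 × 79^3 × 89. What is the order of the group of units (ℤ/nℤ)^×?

φ(13) = 13 − 1 = 12.
φ(41) = 41 − 1 = 40.
φ(79^3) = 79^3 − 79^2 = 493039 − 6241 = 486798.
φ(89) = 89 − 1 = 88.
φ(23388291043) = 12 × 40 × 486798 × 88 = 20562347520.

20562347520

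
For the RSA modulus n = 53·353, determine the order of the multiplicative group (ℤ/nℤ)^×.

18304

φ(18709) = 18709 · (1 − 1/53) · (1 − 1/353)
       = 18709 · 18304/18709 = 18304.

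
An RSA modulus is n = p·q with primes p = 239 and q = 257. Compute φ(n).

φ(61423) = 61423 · (1 − 1/239) · (1 − 1/257)
       = 61423 · 60928/61423 = 60928.

60928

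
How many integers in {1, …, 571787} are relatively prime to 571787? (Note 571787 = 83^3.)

564898

φ(571787) = 571787 · (1 − 1/83)
       = 571787 · 82/83 = 564898.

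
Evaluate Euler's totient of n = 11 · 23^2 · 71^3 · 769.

1371281049600

φ(11) = 11 − 1 = 10.
φ(23^2) = 23^1·(23−1) = 23·22 = 506.
φ(71^3) = 71^3 − 71^2 = 357911 − 5041 = 352870.
φ(769) = 769 − 1 = 768.
Multiply: 10 · 506 · 352870 · 768 = 1371281049600.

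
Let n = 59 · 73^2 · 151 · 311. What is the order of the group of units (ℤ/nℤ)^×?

φ(14765054971) = 14765054971 · (1 − 1/59) · (1 − 1/73) · (1 − 1/151) · (1 − 1/311)
       = 14765054971 · 194184000/202261027 = 14175432000.

14175432000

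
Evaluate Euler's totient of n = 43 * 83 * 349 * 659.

788620896

φ(820837879) = 820837879 · (1 − 1/43) · (1 − 1/83) · (1 − 1/349) · (1 − 1/659)
       = 820837879 · 788620896/820837879 = 788620896.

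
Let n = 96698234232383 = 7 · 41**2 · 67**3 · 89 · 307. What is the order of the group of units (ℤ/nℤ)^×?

78504172116480

φ(96698234232383) = 96698234232383 · (1 − 1/7) · (1 − 1/41) · (1 − 1/67) · (1 − 1/89) · (1 − 1/307)
       = 96698234232383 · 426539520/525393967 = 78504172116480.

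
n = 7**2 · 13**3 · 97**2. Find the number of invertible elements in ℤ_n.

φ(1012907077) = 1012907077 · (1 − 1/7) · (1 − 1/13) · (1 − 1/97)
       = 1012907077 · 6912/8827 = 793158912.

793158912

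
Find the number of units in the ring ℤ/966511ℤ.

707616

966511 = 7 · 13^2 · 19 · 43.
φ(7) = 7 − 1 = 6.
φ(13^2) = 13^2 − 13^1 = 169 − 13 = 156.
φ(19) = 19 − 1 = 18.
φ(43) = 43 − 1 = 42.
Since φ is multiplicative, φ(966511) = 6 · 156 · 18 · 42 = 707616.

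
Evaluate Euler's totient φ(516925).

369600

516925 = 5^2 * 23 * 29 * 31.
φ(5^2) = 5^2 − 5^1 = 25 − 5 = 20.
φ(23) = 23 − 1 = 22.
φ(29) = 29 − 1 = 28.
φ(31) = 31 − 1 = 30.
Multiply: 20 · 22 · 28 · 30 = 369600.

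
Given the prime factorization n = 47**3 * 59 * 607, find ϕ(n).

φ(3718213099) = 3718213099 · (1 − 1/47) · (1 − 1/59) · (1 − 1/607)
       = 3718213099 · 1616808/1683211 = 3571528872.

3571528872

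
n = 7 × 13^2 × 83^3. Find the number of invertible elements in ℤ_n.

528744528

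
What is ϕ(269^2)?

φ(269^2) = 269^2 − 269^1 = 72361 − 269 = 72092.

72092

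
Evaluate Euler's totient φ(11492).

4992

First factor: 11492 = 2^2 * 13^2 * 17.
φ(11492) = 11492 · (1 − 1/2) · (1 − 1/13) · (1 − 1/17)
       = 11492 · 192/442 = 4992.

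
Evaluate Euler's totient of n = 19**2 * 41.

13680

φ(14801) = 14801 · (1 − 1/19) · (1 − 1/41)
       = 14801 · 720/779 = 13680.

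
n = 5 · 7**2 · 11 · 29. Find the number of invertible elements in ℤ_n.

φ(78155) = 78155 · (1 − 1/5) · (1 − 1/7) · (1 − 1/11) · (1 − 1/29)
       = 78155 · 6720/11165 = 47040.

47040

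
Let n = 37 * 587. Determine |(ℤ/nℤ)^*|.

φ(37) = 37 − 1 = 36.
φ(587) = 587 − 1 = 586.
φ(21719) = 36 × 586 = 21096.

21096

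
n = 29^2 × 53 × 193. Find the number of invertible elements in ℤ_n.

8107008

φ(29^2) = 29^1·(29−1) = 29·28 = 812.
φ(53) = 53 − 1 = 52.
φ(193) = 193 − 1 = 192.
φ(8602589) = 812 × 52 × 192 = 8107008.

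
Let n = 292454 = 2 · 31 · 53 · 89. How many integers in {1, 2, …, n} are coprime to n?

φ(2) = 2 − 1 = 1.
φ(31) = 31 − 1 = 30.
φ(53) = 53 − 1 = 52.
φ(89) = 89 − 1 = 88.
φ(292454) = 1 × 30 × 52 × 88 = 137280.

137280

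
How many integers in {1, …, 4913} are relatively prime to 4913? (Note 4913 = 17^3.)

φ(17^3) = 17^2·(17−1) = 289·16 = 4624.

4624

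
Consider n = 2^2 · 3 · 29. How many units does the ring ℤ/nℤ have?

φ(2^2) = 2^1·(2−1) = 2·1 = 2.
φ(3) = 3 − 1 = 2.
φ(29) = 29 − 1 = 28.
Multiply: 2 · 2 · 28 = 112.

112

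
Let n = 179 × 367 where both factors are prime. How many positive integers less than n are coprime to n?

65148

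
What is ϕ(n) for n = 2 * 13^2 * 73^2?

819936

φ(1801202) = 1801202 · (1 − 1/2) · (1 − 1/13) · (1 − 1/73)
       = 1801202 · 864/1898 = 819936.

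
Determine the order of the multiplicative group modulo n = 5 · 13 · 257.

12288

φ(16705) = 16705 · (1 − 1/5) · (1 − 1/13) · (1 − 1/257)
       = 16705 · 12288/16705 = 12288.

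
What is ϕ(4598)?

1980

Prime factorization: 4598 = 2 · 11^2 · 19.
φ(2) = 2 − 1 = 1.
φ(11^2) = 11^1·(11−1) = 11·10 = 110.
φ(19) = 19 − 1 = 18.
Since φ is multiplicative, φ(4598) = 1 · 110 · 18 = 1980.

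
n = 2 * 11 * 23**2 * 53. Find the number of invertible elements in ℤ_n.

263120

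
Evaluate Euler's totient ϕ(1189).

Prime factorization: 1189 = 29 * 41.
φ(1189) = 1189 · (1 − 1/29) · (1 − 1/41)
       = 1189 · 1120/1189 = 1120.

1120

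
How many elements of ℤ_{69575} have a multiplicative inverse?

48400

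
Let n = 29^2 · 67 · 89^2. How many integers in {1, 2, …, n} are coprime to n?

419732544

φ(29^2) = 29^1·(29−1) = 29·28 = 812.
φ(67) = 67 − 1 = 66.
φ(89^2) = 89^2 − 89^1 = 7921 − 89 = 7832.
Multiply: 812 · 66 · 7832 = 419732544.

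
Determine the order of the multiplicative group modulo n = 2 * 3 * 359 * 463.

330792

φ(2) = 2 − 1 = 1.
φ(3) = 3 − 1 = 2.
φ(359) = 359 − 1 = 358.
φ(463) = 463 − 1 = 462.
φ(997302) = 1 × 2 × 358 × 462 = 330792.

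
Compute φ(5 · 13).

48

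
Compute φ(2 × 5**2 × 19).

φ(2) = 2 − 1 = 1.
φ(5^2) = 5^2 − 5^1 = 25 − 5 = 20.
φ(19) = 19 − 1 = 18.
φ(950) = 1 × 20 × 18 = 360.

360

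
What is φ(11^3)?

φ(11^3) = 11^3 − 11^2 = 1331 − 121 = 1210.

1210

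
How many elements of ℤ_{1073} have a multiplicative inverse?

First factor: 1073 = 29 · 37.
φ(1073) = 1073 · (1 − 1/29) · (1 − 1/37)
       = 1073 · 1008/1073 = 1008.

1008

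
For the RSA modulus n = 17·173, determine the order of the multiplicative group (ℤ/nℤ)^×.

2752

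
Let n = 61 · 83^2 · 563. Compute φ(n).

229498320

φ(236588927) = 236588927 · (1 − 1/61) · (1 − 1/83) · (1 − 1/563)
       = 236588927 · 2765040/2850469 = 229498320.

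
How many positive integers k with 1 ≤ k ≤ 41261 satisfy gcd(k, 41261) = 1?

Factor 41261: 41261 = 11^3 · 31.
φ(41261) = 41261 · (1 − 1/11) · (1 − 1/31)
       = 41261 · 300/341 = 36300.

36300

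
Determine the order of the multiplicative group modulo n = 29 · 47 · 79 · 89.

8840832

φ(9583253) = 9583253 · (1 − 1/29) · (1 − 1/47) · (1 − 1/79) · (1 − 1/89)
       = 9583253 · 8840832/9583253 = 8840832.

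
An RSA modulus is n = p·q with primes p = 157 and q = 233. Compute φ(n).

36192

φ(36581) = 36581 · (1 − 1/157) · (1 − 1/233)
       = 36581 · 36192/36581 = 36192.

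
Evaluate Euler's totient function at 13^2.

φ(13^2) = 13^2 − 13^1 = 169 − 13 = 156.

156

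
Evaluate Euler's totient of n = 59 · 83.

4756

φ(59) = 59 − 1 = 58.
φ(83) = 83 − 1 = 82.
Since φ is multiplicative, φ(4897) = 58 · 82 = 4756.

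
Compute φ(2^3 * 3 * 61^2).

29280

φ(89304) = 89304 · (1 − 1/2) · (1 − 1/3) · (1 − 1/61)
       = 89304 · 120/366 = 29280.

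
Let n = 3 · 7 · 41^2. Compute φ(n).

φ(3) = 3 − 1 = 2.
φ(7) = 7 − 1 = 6.
φ(41^2) = 41^1·(41−1) = 41·40 = 1640.
φ(35301) = 2 × 6 × 1640 = 19680.

19680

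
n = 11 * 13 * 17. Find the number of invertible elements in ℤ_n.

1920

φ(11) = 11 − 1 = 10.
φ(13) = 13 − 1 = 12.
φ(17) = 17 − 1 = 16.
φ(2431) = 10 × 12 × 16 = 1920.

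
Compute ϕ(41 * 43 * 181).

302400

φ(319103) = 319103 · (1 − 1/41) · (1 − 1/43) · (1 − 1/181)
       = 319103 · 302400/319103 = 302400.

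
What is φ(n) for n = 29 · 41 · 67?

φ(29) = 29 − 1 = 28.
φ(41) = 41 − 1 = 40.
φ(67) = 67 − 1 = 66.
φ(79663) = 28 × 40 × 66 = 73920.

73920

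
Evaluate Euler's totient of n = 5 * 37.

φ(185) = 185 · (1 − 1/5) · (1 − 1/37)
       = 185 · 144/185 = 144.

144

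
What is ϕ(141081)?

86400

Prime factorization: 141081 = 3 · 31 · 37 · 41.
φ(3) = 3 − 1 = 2.
φ(31) = 31 − 1 = 30.
φ(37) = 37 − 1 = 36.
φ(41) = 41 − 1 = 40.
Multiply: 2 · 30 · 36 · 40 = 86400.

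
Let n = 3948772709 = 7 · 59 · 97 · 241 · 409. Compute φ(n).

φ(7) = 7 − 1 = 6.
φ(59) = 59 − 1 = 58.
φ(97) = 97 − 1 = 96.
φ(241) = 241 − 1 = 240.
φ(409) = 409 − 1 = 408.
Since φ is multiplicative, φ(3948772709) = 6 · 58 · 96 · 240 · 408 = 3271311360.

3271311360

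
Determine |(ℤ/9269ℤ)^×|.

7920

Prime factorization: 9269 = 13 × 23 × 31.
φ(13) = 13 − 1 = 12.
φ(23) = 23 − 1 = 22.
φ(31) = 31 − 1 = 30.
Multiply: 12 · 22 · 30 = 7920.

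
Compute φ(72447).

43200

Prime factorization: 72447 = 3 × 19 × 31 × 41.
φ(3) = 3 − 1 = 2.
φ(19) = 19 − 1 = 18.
φ(31) = 31 − 1 = 30.
φ(41) = 41 − 1 = 40.
Multiply: 2 · 18 · 30 · 40 = 43200.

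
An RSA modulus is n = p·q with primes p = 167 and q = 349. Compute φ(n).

φ(58283) = 58283 · (1 − 1/167) · (1 − 1/349)
       = 58283 · 57768/58283 = 57768.

57768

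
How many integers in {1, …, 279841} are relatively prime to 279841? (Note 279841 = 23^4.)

φ(279841) = 279841 · (1 − 1/23)
       = 279841 · 22/23 = 267674.

267674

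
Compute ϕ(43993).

Prime factorization: 43993 = 29 × 37 × 41.
φ(43993) = 43993 · (1 − 1/29) · (1 − 1/37) · (1 − 1/41)
       = 43993 · 40320/43993 = 40320.

40320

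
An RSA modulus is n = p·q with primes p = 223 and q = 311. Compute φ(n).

68820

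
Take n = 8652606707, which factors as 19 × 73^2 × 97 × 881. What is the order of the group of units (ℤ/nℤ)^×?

φ(8652606707) = 8652606707 · (1 − 1/19) · (1 − 1/73) · (1 − 1/97) · (1 − 1/881)
       = 8652606707 · 109486080/118528859 = 7992483840.

7992483840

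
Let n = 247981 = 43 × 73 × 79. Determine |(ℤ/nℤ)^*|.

φ(43) = 43 − 1 = 42.
φ(73) = 73 − 1 = 72.
φ(79) = 79 − 1 = 78.
φ(247981) = 42 × 72 × 78 = 235872.

235872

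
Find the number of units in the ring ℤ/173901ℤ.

Prime factorization: 173901 = 3 · 7^3 · 13^2.
φ(3) = 3 − 1 = 2.
φ(7^3) = 7^2·(7−1) = 49·6 = 294.
φ(13^2) = 13^2 − 13^1 = 169 − 13 = 156.
φ(173901) = 2 × 294 × 156 = 91728.

91728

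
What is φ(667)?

667 = 23 · 29.
φ(23) = 23 − 1 = 22.
φ(29) = 29 − 1 = 28.
Multiply: 22 · 28 = 616.

616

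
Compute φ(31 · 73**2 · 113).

17660160

φ(31) = 31 − 1 = 30.
φ(73^2) = 73^1·(73−1) = 73·72 = 5256.
φ(113) = 113 − 1 = 112.
Multiply: 30 · 5256 · 112 = 17660160.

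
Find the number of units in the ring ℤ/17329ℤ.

15120

17329 = 13 * 31 * 43.
φ(13) = 13 − 1 = 12.
φ(31) = 31 − 1 = 30.
φ(43) = 43 − 1 = 42.
Since φ is multiplicative, φ(17329) = 12 · 30 · 42 = 15120.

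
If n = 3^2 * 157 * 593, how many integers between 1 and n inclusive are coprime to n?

φ(3^2) = 3^2 − 3^1 = 9 − 3 = 6.
φ(157) = 157 − 1 = 156.
φ(593) = 593 − 1 = 592.
φ(837909) = 6 × 156 × 592 = 554112.

554112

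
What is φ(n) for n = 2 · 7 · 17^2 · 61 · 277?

27025920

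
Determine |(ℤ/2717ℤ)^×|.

2160

Factor 2717: 2717 = 11 × 13 × 19.
φ(11) = 11 − 1 = 10.
φ(13) = 13 − 1 = 12.
φ(19) = 19 − 1 = 18.
Since φ is multiplicative, φ(2717) = 10 · 12 · 18 = 2160.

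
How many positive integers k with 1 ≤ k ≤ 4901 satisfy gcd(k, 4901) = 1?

4368

First factor: 4901 = 13^2 * 29.
φ(4901) = 4901 · (1 − 1/13) · (1 − 1/29)
       = 4901 · 336/377 = 4368.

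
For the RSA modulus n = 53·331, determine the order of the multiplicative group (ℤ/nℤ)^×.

17160

For distinct primes, φ(pq) = (p−1)(q−1) = 52 × 330 = 17160.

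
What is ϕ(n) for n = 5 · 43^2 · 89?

635712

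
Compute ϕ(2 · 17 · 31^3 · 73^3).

φ(2) = 2 − 1 = 1.
φ(17) = 17 − 1 = 16.
φ(31^3) = 31^3 − 31^2 = 29791 − 961 = 28830.
φ(73^3) = 73^3 − 73^2 = 389017 − 5329 = 383688.
Multiply: 1 · 16 · 28830 · 383688 = 176987600640.

176987600640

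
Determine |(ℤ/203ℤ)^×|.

168

Factor 203: 203 = 7 · 29.
φ(203) = 203 · (1 − 1/7) · (1 − 1/29)
       = 203 · 168/203 = 168.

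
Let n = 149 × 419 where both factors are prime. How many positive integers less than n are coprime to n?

61864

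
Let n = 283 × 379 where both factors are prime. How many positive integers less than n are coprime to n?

For distinct primes, φ(pq) = (p−1)(q−1) = 282 × 378 = 106596.

106596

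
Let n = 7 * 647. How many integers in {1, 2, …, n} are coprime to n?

3876

φ(4529) = 4529 · (1 − 1/7) · (1 − 1/647)
       = 4529 · 3876/4529 = 3876.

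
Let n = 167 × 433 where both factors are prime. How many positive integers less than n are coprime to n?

For distinct primes, φ(pq) = (p−1)(q−1) = 166 × 432 = 71712.

71712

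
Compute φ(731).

672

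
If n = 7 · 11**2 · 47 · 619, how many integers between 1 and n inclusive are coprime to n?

18762480

φ(7) = 7 − 1 = 6.
φ(11^2) = 11^1·(11−1) = 11·10 = 110.
φ(47) = 47 − 1 = 46.
φ(619) = 619 − 1 = 618.
Since φ is multiplicative, φ(24641771) = 6 · 110 · 46 · 618 = 18762480.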